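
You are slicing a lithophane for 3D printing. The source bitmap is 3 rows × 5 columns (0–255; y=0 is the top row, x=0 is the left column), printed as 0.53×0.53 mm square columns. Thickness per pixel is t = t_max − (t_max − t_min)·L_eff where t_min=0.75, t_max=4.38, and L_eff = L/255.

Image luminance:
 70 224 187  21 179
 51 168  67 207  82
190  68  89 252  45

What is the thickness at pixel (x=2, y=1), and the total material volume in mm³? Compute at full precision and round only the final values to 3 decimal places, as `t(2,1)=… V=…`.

span = t_max - t_min = 4.38 - 0.75 = 3.630
L(2,1) = 67, L_eff = 67/255 = 0.262745
t(2,1) = 4.38 - 3.630·0.262745 = 3.426
Σt over all 3·5 pixels = 6571/170 ≈ 38.6529412
V = pitch²·Σt = 0.53²·6571/170 = 10.858

t(2,1)=3.426 V=10.858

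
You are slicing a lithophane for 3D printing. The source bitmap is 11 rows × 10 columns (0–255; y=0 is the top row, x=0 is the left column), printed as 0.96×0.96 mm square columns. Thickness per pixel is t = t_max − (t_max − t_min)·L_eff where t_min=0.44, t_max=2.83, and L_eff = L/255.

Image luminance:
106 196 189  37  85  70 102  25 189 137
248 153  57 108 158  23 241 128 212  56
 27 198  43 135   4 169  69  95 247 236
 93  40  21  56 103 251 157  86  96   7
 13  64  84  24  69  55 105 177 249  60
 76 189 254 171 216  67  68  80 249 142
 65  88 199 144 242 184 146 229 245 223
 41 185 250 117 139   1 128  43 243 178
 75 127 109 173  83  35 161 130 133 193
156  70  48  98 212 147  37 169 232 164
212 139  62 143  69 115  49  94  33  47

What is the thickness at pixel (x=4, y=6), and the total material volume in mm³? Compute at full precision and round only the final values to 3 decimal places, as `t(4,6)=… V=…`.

t(4,6)=0.562 V=168.816

span = t_max - t_min = 2.83 - 0.44 = 2.390
L(4,6) = 242, L_eff = 242/255 = 0.949020
t(4,6) = 2.83 - 2.390·0.949020 = 0.562
Σt over all 11·10 pixels = 233551/1275 ≈ 183.1772549
V = pitch²·Σt = 0.96²·233551/1275 = 168.816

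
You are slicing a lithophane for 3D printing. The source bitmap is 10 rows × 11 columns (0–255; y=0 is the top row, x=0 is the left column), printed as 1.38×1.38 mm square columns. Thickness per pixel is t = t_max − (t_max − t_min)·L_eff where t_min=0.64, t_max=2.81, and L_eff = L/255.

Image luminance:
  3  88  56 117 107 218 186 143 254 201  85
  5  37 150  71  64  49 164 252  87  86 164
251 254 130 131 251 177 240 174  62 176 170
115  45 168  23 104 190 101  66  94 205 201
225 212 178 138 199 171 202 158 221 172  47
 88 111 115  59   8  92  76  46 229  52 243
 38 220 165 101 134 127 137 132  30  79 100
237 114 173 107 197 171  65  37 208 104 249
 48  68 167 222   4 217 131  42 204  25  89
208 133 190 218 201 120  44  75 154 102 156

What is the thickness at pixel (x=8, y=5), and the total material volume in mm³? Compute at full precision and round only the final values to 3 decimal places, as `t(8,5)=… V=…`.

t(8,5)=0.861 V=350.421

span = t_max - t_min = 2.81 - 0.64 = 2.170
L(8,5) = 229, L_eff = 229/255 = 0.898039
t(8,5) = 2.81 - 2.170·0.898039 = 0.861
Σt over all 10·11 pixels = 31281/170 ≈ 184.0058824
V = pitch²·Σt = 1.38²·31281/170 = 350.421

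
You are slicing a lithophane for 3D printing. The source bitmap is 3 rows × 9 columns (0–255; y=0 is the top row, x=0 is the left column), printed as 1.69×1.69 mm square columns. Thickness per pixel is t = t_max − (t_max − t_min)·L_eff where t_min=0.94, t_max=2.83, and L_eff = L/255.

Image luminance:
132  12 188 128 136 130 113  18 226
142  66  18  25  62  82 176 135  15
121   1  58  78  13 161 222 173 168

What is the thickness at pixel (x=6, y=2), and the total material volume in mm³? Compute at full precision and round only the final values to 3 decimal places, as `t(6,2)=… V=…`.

span = t_max - t_min = 2.83 - 0.94 = 1.890
L(6,2) = 222, L_eff = 222/255 = 0.870588
t(6,2) = 2.83 - 1.890·0.870588 = 1.185
Σt over all 3·9 pixels = 118287/2125 ≈ 55.6644706
V = pitch²·Σt = 1.69²·118287/2125 = 158.983

t(6,2)=1.185 V=158.983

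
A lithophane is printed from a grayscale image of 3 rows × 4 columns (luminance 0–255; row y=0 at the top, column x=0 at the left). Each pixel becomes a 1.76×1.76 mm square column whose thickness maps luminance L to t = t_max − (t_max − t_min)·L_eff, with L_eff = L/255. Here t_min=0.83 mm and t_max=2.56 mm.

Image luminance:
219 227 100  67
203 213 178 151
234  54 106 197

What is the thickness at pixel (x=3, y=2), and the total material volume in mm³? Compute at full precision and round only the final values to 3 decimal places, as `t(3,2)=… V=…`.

t(3,2)=1.223 V=54.200

span = t_max - t_min = 2.56 - 0.83 = 1.730
L(3,2) = 197, L_eff = 197/255 = 0.772549
t(3,2) = 2.56 - 1.730·0.772549 = 1.223
Σt over all 3·4 pixels = 446183/25500 ≈ 17.4973725
V = pitch²·Σt = 1.76²·446183/25500 = 54.200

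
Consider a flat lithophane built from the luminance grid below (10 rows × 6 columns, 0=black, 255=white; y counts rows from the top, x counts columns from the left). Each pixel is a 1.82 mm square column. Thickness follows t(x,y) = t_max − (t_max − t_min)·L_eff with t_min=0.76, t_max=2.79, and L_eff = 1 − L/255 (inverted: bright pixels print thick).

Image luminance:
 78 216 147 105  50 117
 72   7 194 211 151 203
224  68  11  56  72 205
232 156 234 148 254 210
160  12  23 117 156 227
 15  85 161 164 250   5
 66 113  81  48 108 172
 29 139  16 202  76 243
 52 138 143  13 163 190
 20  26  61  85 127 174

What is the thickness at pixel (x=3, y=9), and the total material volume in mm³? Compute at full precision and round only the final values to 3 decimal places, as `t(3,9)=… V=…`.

t(3,9)=1.437 V=343.040

span = t_max - t_min = 2.79 - 0.76 = 2.030
L(3,9) = 85, L_eff = 1 - 85/255 = 0.666667 (inverted)
t(3,9) = 2.79 - 2.030·0.666667 = 1.437
Σt over all 10·6 pixels = 880281/8500 ≈ 103.5624706
V = pitch²·Σt = 1.82²·880281/8500 = 343.040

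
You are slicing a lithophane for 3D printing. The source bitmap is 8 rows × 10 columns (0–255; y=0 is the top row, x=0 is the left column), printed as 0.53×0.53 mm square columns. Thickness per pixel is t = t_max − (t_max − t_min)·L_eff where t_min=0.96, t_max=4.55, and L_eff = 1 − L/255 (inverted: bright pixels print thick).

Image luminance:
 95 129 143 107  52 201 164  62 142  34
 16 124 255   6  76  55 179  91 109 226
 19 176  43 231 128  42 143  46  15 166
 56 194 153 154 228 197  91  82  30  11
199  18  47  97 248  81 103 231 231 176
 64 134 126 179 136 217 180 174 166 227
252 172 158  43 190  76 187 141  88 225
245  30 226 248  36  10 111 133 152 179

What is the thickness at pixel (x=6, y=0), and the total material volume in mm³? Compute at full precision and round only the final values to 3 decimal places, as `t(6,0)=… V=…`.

span = t_max - t_min = 4.55 - 0.96 = 3.590
L(6,0) = 164, L_eff = 1 - 164/255 = 0.356863 (inverted)
t(6,0) = 4.55 - 3.590·0.356863 = 3.269
Σt over all 8·10 pixels = 1898171/8500 ≈ 223.3142353
V = pitch²·Σt = 0.53²·1898171/8500 = 62.729

t(6,0)=3.269 V=62.729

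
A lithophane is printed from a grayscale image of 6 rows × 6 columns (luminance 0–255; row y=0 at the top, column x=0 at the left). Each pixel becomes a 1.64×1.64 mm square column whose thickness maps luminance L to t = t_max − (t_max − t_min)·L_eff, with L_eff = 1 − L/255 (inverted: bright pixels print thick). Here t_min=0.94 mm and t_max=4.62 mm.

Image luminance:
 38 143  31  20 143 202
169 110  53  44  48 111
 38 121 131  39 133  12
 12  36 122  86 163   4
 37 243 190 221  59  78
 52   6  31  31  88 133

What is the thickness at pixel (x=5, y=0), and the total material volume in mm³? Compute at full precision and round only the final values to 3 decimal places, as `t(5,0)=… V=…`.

span = t_max - t_min = 4.62 - 0.94 = 3.680
L(5,0) = 202, L_eff = 1 - 202/255 = 0.207843 (inverted)
t(5,0) = 4.62 - 3.680·0.207843 = 3.855
Σt over all 6·6 pixels = 508106/6375 ≈ 79.7029020
V = pitch²·Σt = 1.64²·508106/6375 = 214.369

t(5,0)=3.855 V=214.369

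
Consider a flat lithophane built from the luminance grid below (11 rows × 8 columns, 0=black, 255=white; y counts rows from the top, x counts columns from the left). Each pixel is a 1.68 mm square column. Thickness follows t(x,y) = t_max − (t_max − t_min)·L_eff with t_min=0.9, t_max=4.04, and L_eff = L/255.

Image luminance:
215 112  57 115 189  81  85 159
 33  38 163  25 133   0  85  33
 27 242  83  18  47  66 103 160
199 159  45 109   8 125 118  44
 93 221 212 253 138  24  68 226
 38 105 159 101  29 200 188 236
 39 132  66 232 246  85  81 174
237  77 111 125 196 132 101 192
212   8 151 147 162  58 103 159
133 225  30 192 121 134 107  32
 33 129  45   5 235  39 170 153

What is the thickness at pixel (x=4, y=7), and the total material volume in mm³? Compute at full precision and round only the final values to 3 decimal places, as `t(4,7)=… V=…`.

t(4,7)=1.627 V=642.809

span = t_max - t_min = 4.04 - 0.9 = 3.140
L(4,7) = 196, L_eff = 196/255 = 0.768627
t(4,7) = 4.04 - 3.140·0.768627 = 1.627
Σt over all 11·8 pixels = 1451924/6375 ≈ 227.7527843
V = pitch²·Σt = 1.68²·1451924/6375 = 642.809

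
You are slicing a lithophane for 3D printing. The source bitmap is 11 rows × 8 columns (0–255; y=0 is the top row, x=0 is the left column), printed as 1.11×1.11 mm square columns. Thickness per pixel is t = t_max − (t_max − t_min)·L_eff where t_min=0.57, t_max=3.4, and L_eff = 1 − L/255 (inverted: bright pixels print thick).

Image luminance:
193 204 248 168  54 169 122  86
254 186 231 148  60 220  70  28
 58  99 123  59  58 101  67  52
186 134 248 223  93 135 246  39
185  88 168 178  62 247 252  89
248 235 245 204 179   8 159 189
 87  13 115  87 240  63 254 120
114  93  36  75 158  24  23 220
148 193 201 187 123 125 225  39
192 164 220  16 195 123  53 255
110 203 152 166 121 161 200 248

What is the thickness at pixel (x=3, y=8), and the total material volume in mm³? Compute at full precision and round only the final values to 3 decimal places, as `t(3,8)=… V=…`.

span = t_max - t_min = 3.4 - 0.57 = 2.830
L(3,8) = 187, L_eff = 1 - 187/255 = 0.266667 (inverted)
t(3,8) = 3.4 - 2.830·0.266667 = 2.645
Σt over all 11·8 pixels = 48562/255 ≈ 190.4392157
V = pitch²·Σt = 1.11²·48562/255 = 234.640

t(3,8)=2.645 V=234.640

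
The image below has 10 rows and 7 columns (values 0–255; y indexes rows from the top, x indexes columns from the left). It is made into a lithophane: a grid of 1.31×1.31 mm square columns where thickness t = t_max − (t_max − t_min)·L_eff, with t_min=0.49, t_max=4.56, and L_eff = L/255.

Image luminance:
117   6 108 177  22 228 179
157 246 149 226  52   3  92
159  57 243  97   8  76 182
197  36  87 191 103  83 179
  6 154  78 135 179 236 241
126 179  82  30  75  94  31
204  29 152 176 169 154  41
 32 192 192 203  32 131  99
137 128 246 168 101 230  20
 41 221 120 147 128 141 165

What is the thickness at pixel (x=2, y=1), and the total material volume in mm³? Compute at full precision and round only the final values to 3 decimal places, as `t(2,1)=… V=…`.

t(2,1)=2.182 V=303.868

span = t_max - t_min = 4.56 - 0.49 = 4.070
L(2,1) = 149, L_eff = 149/255 = 0.584314
t(2,1) = 4.56 - 4.070·0.584314 = 2.182
Σt over all 10·7 pixels = 903053/5100 ≈ 177.0692157
V = pitch²·Σt = 1.31²·903053/5100 = 303.868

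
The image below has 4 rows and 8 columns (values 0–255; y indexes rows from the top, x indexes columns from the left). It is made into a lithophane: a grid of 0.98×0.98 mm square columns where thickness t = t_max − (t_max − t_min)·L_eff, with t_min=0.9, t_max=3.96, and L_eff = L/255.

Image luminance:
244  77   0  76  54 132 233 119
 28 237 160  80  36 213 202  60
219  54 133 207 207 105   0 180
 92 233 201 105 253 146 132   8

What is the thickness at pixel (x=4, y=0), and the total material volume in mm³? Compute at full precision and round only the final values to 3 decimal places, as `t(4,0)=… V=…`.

span = t_max - t_min = 3.96 - 0.9 = 3.060
L(4,0) = 54, L_eff = 54/255 = 0.211765
t(4,0) = 3.96 - 3.060·0.211765 = 3.312
Σt over all 4·8 pixels = 76.008
V = pitch²·Σt = 0.98²·76.008 = 72.998

t(4,0)=3.312 V=72.998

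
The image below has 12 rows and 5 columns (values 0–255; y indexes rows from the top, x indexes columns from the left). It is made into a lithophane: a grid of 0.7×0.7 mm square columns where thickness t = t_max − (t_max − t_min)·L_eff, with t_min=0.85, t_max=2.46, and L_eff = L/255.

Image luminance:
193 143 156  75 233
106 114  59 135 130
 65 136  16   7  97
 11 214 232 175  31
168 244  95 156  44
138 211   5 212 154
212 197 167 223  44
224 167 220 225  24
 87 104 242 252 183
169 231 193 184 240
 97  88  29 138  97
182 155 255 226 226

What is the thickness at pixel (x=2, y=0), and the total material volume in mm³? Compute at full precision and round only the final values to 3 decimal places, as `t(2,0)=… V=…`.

span = t_max - t_min = 2.46 - 0.85 = 1.610
L(2,0) = 156, L_eff = 156/255 = 0.611765
t(2,0) = 2.46 - 1.610·0.611765 = 1.475
Σt over all 12·5 pixels = 585301/6375 ≈ 91.8119216
V = pitch²·Σt = 0.7²·585301/6375 = 44.988

t(2,0)=1.475 V=44.988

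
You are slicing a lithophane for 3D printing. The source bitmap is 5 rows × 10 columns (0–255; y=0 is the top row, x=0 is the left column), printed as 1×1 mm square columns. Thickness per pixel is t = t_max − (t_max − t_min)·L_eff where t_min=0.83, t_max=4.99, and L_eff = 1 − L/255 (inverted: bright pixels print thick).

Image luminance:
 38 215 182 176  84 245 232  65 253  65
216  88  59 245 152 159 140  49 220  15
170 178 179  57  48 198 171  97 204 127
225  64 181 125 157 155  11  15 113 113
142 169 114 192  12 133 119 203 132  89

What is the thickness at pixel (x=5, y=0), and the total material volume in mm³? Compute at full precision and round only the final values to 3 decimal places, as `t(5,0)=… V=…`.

span = t_max - t_min = 4.99 - 0.83 = 4.160
L(5,0) = 245, L_eff = 1 - 245/255 = 0.039216 (inverted)
t(5,0) = 4.99 - 4.160·0.039216 = 4.827
Σt over all 5·10 pixels = 1941653/12750 ≈ 152.2865098
V = pitch²·Σt = 1²·1941653/12750 = 152.287

t(5,0)=4.827 V=152.287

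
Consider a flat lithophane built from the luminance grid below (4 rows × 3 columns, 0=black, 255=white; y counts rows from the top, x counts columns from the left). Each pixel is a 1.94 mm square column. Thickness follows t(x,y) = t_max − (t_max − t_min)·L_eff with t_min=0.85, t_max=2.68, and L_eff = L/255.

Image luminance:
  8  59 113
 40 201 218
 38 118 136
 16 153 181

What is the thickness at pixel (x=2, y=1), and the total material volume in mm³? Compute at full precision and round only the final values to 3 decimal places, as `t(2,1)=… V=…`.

t(2,1)=1.116 V=86.438

span = t_max - t_min = 2.68 - 0.85 = 1.830
L(2,1) = 218, L_eff = 218/255 = 0.854902
t(2,1) = 2.68 - 1.830·0.854902 = 1.116
Σt over all 4·3 pixels = 195219/8500 ≈ 22.9669412
V = pitch²·Σt = 1.94²·195219/8500 = 86.438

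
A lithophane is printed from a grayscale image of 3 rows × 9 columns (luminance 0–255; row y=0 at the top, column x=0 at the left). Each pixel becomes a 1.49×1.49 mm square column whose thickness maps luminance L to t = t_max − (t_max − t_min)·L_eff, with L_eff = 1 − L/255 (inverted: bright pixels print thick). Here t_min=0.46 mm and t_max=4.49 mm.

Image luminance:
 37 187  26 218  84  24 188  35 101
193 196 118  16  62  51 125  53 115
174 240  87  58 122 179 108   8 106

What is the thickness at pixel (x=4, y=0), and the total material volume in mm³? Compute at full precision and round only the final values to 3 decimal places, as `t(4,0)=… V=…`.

span = t_max - t_min = 4.49 - 0.46 = 4.030
L(4,0) = 84, L_eff = 1 - 84/255 = 0.670588 (inverted)
t(4,0) = 4.49 - 4.030·0.670588 = 1.788
Σt over all 3·9 pixels = 1489843/25500 ≈ 58.4252157
V = pitch²·Σt = 1.49²·1489843/25500 = 129.710

t(4,0)=1.788 V=129.710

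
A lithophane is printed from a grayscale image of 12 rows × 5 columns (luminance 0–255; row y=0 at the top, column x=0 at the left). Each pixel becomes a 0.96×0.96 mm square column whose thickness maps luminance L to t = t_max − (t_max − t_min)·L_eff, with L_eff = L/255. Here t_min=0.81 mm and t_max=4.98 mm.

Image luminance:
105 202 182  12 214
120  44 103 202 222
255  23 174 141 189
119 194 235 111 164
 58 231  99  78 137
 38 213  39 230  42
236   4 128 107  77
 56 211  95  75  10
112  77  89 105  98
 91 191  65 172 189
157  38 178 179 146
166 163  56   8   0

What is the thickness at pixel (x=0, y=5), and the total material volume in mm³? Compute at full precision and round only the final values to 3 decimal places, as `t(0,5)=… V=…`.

span = t_max - t_min = 4.98 - 0.81 = 4.170
L(0,5) = 38, L_eff = 38/255 = 0.149020
t(0,5) = 4.98 - 4.170·0.149020 = 4.359
Σt over all 12·5 pixels = 300711/1700 ≈ 176.8888235
V = pitch²·Σt = 0.96²·300711/1700 = 163.021

t(0,5)=4.359 V=163.021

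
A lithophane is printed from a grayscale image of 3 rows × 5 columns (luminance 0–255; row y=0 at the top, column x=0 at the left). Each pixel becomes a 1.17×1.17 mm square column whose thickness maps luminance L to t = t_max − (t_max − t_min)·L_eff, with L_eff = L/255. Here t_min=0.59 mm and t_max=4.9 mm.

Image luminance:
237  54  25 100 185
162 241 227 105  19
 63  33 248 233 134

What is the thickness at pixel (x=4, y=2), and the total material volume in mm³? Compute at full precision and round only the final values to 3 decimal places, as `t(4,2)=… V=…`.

span = t_max - t_min = 4.9 - 0.59 = 4.310
L(4,2) = 134, L_eff = 134/255 = 0.525490
t(4,2) = 4.9 - 4.310·0.525490 = 2.635
Σt over all 3·5 pixels = 245951/6375 ≈ 38.5805490
V = pitch²·Σt = 1.17²·245951/6375 = 52.813

t(4,2)=2.635 V=52.813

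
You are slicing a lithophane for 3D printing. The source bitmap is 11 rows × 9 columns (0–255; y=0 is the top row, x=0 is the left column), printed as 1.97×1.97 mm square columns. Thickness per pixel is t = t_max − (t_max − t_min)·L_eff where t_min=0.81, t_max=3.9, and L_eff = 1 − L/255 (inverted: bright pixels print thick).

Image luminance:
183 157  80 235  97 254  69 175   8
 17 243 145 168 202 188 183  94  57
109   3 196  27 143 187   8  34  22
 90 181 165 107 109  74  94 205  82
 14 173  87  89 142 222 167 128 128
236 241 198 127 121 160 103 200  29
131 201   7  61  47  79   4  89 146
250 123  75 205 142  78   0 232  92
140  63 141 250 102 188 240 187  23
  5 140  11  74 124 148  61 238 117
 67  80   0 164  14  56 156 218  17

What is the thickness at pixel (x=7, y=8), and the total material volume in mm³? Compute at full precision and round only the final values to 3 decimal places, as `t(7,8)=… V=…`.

span = t_max - t_min = 3.9 - 0.81 = 3.090
L(7,8) = 187, L_eff = 1 - 187/255 = 0.266667 (inverted)
t(7,8) = 3.9 - 3.090·0.266667 = 3.076
Σt over all 11·9 pixels = 1911641/8500 ≈ 224.8989412
V = pitch²·Σt = 1.97²·1911641/8500 = 872.810

t(7,8)=3.076 V=872.810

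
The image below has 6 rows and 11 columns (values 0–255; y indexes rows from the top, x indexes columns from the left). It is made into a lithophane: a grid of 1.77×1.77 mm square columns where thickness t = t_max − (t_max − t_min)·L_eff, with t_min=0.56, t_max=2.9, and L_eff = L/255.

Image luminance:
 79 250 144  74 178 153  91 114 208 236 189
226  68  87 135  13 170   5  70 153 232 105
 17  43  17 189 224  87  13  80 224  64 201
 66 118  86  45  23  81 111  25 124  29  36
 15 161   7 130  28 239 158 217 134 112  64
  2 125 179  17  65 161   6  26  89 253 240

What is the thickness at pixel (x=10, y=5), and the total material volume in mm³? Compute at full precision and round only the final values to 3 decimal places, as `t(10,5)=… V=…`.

t(10,5)=0.698 V=389.453

span = t_max - t_min = 2.9 - 0.56 = 2.340
L(10,5) = 240, L_eff = 240/255 = 0.941176
t(10,5) = 2.9 - 2.340·0.941176 = 0.698
Σt over all 6·11 pixels = 528321/4250 ≈ 124.3108235
V = pitch²·Σt = 1.77²·528321/4250 = 389.453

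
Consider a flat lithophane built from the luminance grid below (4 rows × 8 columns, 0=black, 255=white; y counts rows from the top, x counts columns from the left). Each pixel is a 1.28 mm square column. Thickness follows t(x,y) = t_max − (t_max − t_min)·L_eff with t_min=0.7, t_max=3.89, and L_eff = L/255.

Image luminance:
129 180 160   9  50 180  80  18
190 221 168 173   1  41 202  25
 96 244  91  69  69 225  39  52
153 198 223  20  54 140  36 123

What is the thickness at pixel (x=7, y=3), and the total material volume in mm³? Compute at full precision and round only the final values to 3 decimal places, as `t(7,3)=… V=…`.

t(7,3)=2.351 V=128.953

span = t_max - t_min = 3.89 - 0.7 = 3.190
L(7,3) = 123, L_eff = 123/255 = 0.482353
t(7,3) = 3.89 - 3.190·0.482353 = 2.351
Σt over all 4·8 pixels = 2007019/25500 ≈ 78.7066275
V = pitch²·Σt = 1.28²·2007019/25500 = 128.953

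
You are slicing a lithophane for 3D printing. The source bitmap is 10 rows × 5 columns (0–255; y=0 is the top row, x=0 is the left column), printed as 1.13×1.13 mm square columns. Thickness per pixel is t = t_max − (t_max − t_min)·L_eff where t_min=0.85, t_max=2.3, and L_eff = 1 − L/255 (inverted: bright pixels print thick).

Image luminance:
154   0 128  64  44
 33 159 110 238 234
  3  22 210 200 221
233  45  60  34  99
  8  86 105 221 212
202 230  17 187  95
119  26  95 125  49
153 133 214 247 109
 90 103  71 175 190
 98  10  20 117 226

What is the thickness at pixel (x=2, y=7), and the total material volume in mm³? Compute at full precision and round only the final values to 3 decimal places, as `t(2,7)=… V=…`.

t(2,7)=2.067 V=98.007

span = t_max - t_min = 2.3 - 0.85 = 1.450
L(2,7) = 214, L_eff = 1 - 214/255 = 0.160784 (inverted)
t(2,7) = 2.3 - 1.450·0.160784 = 2.067
Σt over all 10·5 pixels = 65241/850 ≈ 76.7541176
V = pitch²·Σt = 1.13²·65241/850 = 98.007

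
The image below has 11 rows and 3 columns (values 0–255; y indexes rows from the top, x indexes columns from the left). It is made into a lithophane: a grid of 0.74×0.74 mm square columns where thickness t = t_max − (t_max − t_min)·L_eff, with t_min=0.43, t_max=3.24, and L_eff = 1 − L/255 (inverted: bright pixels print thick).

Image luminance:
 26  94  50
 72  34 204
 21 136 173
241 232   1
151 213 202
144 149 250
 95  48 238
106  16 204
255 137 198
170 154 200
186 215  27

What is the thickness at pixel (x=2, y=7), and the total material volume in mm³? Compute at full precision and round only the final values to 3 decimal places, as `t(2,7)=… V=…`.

span = t_max - t_min = 3.24 - 0.43 = 2.810
L(2,7) = 204, L_eff = 1 - 204/255 = 0.200000 (inverted)
t(2,7) = 3.24 - 2.810·0.200000 = 2.678
Σt over all 11·3 pixels = 1666247/25500 ≈ 65.3430196
V = pitch²·Σt = 0.74²·1666247/25500 = 35.782

t(2,7)=2.678 V=35.782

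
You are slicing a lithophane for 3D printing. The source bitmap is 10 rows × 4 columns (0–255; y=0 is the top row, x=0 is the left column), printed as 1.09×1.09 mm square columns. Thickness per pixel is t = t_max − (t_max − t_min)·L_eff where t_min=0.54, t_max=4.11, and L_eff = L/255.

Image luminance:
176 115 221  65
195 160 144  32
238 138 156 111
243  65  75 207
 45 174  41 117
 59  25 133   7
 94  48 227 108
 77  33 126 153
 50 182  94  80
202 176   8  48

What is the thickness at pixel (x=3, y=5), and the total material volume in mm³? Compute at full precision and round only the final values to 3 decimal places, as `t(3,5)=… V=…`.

span = t_max - t_min = 4.11 - 0.54 = 3.570
L(3,5) = 7, L_eff = 7/255 = 0.027451
t(3,5) = 4.11 - 3.570·0.027451 = 4.012
Σt over all 10·4 pixels = 99.328
V = pitch²·Σt = 1.09²·99.328 = 118.012

t(3,5)=4.012 V=118.012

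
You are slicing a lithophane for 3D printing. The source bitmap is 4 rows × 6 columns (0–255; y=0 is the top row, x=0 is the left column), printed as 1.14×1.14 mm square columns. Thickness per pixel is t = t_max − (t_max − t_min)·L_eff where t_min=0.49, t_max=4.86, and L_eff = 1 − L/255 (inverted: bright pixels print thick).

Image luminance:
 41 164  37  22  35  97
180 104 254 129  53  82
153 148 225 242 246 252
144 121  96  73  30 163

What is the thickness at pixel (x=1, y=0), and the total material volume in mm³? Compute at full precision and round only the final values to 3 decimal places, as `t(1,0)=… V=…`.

span = t_max - t_min = 4.86 - 0.49 = 4.370
L(1,0) = 164, L_eff = 1 - 164/255 = 0.356863 (inverted)
t(1,0) = 4.86 - 4.370·0.356863 = 3.301
Σt over all 4·6 pixels = 1650647/25500 ≈ 64.7312549
V = pitch²·Σt = 1.14²·1650647/25500 = 84.125

t(1,0)=3.301 V=84.125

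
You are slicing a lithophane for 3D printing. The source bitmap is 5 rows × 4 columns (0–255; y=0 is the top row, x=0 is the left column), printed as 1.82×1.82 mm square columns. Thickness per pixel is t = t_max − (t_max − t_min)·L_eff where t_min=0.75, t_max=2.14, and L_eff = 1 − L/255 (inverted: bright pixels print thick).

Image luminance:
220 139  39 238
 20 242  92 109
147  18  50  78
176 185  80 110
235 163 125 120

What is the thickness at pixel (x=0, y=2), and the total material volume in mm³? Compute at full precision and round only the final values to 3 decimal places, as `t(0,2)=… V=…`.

span = t_max - t_min = 2.14 - 0.75 = 1.390
L(0,2) = 147, L_eff = 1 - 147/255 = 0.423529 (inverted)
t(0,2) = 2.14 - 1.390·0.423529 = 1.551
Σt over all 5·4 pixels = 123659/4250 ≈ 29.0962353
V = pitch²·Σt = 1.82²·123659/4250 = 96.378

t(0,2)=1.551 V=96.378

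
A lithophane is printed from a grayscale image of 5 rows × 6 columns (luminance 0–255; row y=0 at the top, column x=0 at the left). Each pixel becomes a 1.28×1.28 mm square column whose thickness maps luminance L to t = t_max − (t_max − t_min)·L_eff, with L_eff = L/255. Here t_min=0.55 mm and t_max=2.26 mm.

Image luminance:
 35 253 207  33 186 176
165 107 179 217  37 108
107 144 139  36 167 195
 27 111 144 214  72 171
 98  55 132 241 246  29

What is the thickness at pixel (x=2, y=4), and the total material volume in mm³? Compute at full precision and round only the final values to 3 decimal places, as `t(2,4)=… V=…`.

span = t_max - t_min = 2.26 - 0.55 = 1.710
L(2,4) = 132, L_eff = 132/255 = 0.517647
t(2,4) = 2.26 - 1.710·0.517647 = 1.375
Σt over all 5·6 pixels = 346533/8500 ≈ 40.7685882
V = pitch²·Σt = 1.28²·346533/8500 = 66.795

t(2,4)=1.375 V=66.795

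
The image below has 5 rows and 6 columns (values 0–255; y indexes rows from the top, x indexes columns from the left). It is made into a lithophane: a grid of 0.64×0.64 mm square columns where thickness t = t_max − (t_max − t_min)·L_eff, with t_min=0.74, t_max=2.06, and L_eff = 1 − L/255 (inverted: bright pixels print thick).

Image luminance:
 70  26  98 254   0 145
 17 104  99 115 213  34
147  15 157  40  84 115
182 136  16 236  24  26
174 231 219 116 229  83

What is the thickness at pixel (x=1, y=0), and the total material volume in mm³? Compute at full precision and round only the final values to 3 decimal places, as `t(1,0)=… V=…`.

span = t_max - t_min = 2.06 - 0.74 = 1.320
L(1,0) = 26, L_eff = 1 - 26/255 = 0.898039 (inverted)
t(1,0) = 2.06 - 1.320·0.898039 = 0.875
Σt over all 5·6 pixels = 16926/425 ≈ 39.8258824
V = pitch²·Σt = 0.64²·16926/425 = 16.313

t(1,0)=0.875 V=16.313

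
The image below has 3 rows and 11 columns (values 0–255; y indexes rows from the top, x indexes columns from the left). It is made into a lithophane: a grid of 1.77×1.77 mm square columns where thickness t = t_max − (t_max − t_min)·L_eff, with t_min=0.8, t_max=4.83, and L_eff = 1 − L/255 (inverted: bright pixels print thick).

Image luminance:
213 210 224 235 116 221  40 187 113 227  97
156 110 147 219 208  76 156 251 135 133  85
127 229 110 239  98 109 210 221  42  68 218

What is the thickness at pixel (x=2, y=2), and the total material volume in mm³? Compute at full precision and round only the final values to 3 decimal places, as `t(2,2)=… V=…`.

span = t_max - t_min = 4.83 - 0.8 = 4.030
L(2,2) = 110, L_eff = 1 - 110/255 = 0.568627 (inverted)
t(2,2) = 4.83 - 4.030·0.568627 = 2.538
Σt over all 3·11 pixels = 278089/2550 ≈ 109.0545098
V = pitch²·Σt = 1.77²·278089/2550 = 341.657

t(2,2)=2.538 V=341.657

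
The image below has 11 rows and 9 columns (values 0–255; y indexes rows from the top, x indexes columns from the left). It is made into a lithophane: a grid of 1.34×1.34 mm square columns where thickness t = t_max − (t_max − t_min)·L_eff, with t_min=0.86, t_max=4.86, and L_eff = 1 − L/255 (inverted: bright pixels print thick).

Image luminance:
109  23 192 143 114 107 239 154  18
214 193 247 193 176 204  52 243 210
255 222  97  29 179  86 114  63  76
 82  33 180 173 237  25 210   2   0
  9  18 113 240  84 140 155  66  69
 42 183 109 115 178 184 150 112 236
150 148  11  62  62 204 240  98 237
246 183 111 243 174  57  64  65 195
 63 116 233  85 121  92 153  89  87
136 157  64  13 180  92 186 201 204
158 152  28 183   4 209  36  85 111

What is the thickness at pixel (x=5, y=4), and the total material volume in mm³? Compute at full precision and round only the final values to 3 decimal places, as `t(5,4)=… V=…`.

span = t_max - t_min = 4.86 - 0.86 = 4.000
L(5,4) = 140, L_eff = 1 - 140/255 = 0.450980 (inverted)
t(5,4) = 4.86 - 4.000·0.450980 = 3.056
Σt over all 11·9 pixels = 244169/850 ≈ 287.2576471
V = pitch²·Σt = 1.34²·244169/850 = 515.800

t(5,4)=3.056 V=515.800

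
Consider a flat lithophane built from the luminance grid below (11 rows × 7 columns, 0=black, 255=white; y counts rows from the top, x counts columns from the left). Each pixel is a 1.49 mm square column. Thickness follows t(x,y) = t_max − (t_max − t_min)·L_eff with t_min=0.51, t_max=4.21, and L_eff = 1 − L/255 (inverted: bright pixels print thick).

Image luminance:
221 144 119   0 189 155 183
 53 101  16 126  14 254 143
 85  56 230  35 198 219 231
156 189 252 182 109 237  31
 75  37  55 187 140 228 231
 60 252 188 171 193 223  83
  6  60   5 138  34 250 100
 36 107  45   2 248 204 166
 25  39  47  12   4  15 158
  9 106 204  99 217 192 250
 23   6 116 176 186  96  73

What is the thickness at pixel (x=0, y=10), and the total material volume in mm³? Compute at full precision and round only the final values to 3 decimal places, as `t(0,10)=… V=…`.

span = t_max - t_min = 4.21 - 0.51 = 3.700
L(0,10) = 23, L_eff = 1 - 23/255 = 0.909804 (inverted)
t(0,10) = 4.21 - 3.700·0.909804 = 0.844
Σt over all 11·7 pixels = 903647/5100 ≈ 177.1856863
V = pitch²·Σt = 1.49²·903647/5100 = 393.370

t(0,10)=0.844 V=393.370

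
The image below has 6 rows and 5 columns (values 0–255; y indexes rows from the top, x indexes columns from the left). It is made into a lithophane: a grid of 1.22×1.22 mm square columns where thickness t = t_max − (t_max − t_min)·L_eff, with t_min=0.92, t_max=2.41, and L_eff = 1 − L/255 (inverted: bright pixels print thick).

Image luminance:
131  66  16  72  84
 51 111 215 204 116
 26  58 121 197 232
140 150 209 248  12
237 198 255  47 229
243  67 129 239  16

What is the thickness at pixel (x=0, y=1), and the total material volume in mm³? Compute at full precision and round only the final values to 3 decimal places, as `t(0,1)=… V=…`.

t(0,1)=1.218 V=76.902

span = t_max - t_min = 2.41 - 0.92 = 1.490
L(0,1) = 51, L_eff = 1 - 51/255 = 0.800000 (inverted)
t(0,1) = 2.41 - 1.490·0.800000 = 1.218
Σt over all 6·5 pixels = 439177/8500 ≈ 51.6678824
V = pitch²·Σt = 1.22²·439177/8500 = 76.902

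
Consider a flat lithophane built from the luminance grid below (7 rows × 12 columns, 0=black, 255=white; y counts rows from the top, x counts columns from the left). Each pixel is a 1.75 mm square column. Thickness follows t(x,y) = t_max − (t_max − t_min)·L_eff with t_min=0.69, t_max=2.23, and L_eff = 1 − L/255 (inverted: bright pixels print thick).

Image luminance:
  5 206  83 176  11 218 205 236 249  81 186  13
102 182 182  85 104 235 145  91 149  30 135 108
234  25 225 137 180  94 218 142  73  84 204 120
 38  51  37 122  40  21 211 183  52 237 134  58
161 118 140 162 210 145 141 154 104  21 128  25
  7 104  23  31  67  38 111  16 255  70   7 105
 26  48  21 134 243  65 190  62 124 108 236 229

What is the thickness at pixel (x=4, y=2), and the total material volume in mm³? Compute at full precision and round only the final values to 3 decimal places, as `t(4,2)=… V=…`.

t(4,2)=1.777 V=361.825

span = t_max - t_min = 2.23 - 0.69 = 1.540
L(4,2) = 180, L_eff = 1 - 180/255 = 0.294118 (inverted)
t(4,2) = 2.23 - 1.540·0.294118 = 1.777
Σt over all 7·12 pixels = 251062/2125 ≈ 118.1468235
V = pitch²·Σt = 1.75²·251062/2125 = 361.825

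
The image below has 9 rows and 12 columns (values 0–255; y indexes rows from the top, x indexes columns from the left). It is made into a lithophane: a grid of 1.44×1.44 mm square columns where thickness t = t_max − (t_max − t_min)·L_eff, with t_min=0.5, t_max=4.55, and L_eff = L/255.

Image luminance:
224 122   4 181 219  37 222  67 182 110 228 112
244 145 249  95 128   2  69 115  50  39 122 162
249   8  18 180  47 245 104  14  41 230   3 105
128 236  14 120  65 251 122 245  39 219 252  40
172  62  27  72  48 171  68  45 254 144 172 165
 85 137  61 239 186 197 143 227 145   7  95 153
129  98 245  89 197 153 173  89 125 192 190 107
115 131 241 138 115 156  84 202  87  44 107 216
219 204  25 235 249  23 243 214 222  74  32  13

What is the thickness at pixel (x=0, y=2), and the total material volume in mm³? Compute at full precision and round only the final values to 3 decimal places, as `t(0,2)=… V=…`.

t(0,2)=0.595 V=546.237

span = t_max - t_min = 4.55 - 0.5 = 4.050
L(0,2) = 249, L_eff = 249/255 = 0.976471
t(0,2) = 4.55 - 4.050·0.976471 = 0.595
Σt over all 9·12 pixels = 223911/850 ≈ 263.4247059
V = pitch²·Σt = 1.44²·223911/850 = 546.237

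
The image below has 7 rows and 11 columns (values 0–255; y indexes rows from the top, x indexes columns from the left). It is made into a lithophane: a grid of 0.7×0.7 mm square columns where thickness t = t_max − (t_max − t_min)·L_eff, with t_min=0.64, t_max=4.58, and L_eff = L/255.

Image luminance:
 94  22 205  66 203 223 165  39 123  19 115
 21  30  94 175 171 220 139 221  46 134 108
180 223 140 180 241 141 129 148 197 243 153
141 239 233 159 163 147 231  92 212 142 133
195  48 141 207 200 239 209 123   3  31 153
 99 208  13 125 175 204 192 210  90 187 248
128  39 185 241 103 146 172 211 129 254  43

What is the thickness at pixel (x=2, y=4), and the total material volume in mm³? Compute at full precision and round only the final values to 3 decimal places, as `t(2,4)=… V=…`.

t(2,4)=2.401 V=86.108

span = t_max - t_min = 4.58 - 0.64 = 3.940
L(2,4) = 141, L_eff = 141/255 = 0.552941
t(2,4) = 4.58 - 3.940·0.552941 = 2.401
Σt over all 7·11 pixels = 373428/2125 ≈ 175.7308235
V = pitch²·Σt = 0.7²·373428/2125 = 86.108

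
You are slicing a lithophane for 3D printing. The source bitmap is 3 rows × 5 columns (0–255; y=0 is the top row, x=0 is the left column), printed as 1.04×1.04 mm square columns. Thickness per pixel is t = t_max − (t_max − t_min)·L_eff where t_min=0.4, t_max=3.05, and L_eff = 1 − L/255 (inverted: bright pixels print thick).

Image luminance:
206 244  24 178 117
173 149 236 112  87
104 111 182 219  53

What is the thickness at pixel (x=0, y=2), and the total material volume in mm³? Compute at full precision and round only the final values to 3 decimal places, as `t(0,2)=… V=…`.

t(0,2)=1.481 V=31.162

span = t_max - t_min = 3.05 - 0.4 = 2.650
L(0,2) = 104, L_eff = 1 - 104/255 = 0.592157 (inverted)
t(0,2) = 3.05 - 2.650·0.592157 = 1.481
Σt over all 3·5 pixels = 29387/1020 ≈ 28.8107843
V = pitch²·Σt = 1.04²·29387/1020 = 31.162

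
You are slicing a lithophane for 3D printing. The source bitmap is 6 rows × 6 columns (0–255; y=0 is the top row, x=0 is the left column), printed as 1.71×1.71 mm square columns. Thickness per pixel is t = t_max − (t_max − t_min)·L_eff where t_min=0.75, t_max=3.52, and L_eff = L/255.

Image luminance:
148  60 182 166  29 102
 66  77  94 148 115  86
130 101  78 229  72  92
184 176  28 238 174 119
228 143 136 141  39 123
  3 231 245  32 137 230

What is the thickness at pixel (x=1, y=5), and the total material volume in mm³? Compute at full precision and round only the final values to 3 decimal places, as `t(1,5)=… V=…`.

span = t_max - t_min = 3.52 - 0.75 = 2.770
L(1,5) = 231, L_eff = 231/255 = 0.905882
t(1,5) = 3.52 - 2.770·0.905882 = 1.011
Σt over all 6·6 pixels = 981073/12750 ≈ 76.9469020
V = pitch²·Σt = 1.71²·981073/12750 = 225.000

t(1,5)=1.011 V=225.000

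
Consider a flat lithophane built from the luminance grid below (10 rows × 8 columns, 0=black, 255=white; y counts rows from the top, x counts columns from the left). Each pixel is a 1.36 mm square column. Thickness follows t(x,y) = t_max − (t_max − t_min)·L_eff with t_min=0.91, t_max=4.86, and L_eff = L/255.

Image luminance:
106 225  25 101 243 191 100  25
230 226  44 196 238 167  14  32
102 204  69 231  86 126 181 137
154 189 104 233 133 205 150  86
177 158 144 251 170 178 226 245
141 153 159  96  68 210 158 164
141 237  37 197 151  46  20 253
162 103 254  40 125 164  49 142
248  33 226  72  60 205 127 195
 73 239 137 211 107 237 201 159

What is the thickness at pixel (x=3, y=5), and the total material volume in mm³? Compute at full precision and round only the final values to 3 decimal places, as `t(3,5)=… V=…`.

t(3,5)=3.373 V=378.124

span = t_max - t_min = 4.86 - 0.91 = 3.950
L(3,5) = 96, L_eff = 96/255 = 0.376471
t(3,5) = 4.86 - 3.950·0.376471 = 3.373
Σt over all 10·8 pixels = 521311/2550 ≈ 204.4356863
V = pitch²·Σt = 1.36²·521311/2550 = 378.124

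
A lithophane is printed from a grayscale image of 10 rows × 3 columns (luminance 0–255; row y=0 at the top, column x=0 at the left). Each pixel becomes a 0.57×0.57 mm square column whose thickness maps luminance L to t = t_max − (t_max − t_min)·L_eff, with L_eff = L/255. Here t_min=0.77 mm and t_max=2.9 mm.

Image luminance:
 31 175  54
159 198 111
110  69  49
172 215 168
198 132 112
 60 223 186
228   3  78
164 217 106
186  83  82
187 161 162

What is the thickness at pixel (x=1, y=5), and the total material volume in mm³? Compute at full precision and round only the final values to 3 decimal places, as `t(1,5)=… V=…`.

span = t_max - t_min = 2.9 - 0.77 = 2.130
L(1,5) = 223, L_eff = 223/255 = 0.874510
t(1,5) = 2.9 - 2.130·0.874510 = 1.037
Σt over all 10·3 pixels = 449891/8500 ≈ 52.9283529
V = pitch²·Σt = 0.57²·449891/8500 = 17.196

t(1,5)=1.037 V=17.196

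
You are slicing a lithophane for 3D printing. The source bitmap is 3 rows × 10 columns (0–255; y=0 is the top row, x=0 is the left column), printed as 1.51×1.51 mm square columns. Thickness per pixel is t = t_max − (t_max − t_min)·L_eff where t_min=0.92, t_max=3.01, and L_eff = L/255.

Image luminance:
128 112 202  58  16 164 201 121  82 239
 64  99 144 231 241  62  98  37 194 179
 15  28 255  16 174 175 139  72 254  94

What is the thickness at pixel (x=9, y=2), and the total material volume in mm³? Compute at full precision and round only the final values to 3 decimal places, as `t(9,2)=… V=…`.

t(9,2)=2.240 V=133.122

span = t_max - t_min = 3.01 - 0.92 = 2.090
L(9,2) = 94, L_eff = 94/255 = 0.368627
t(9,2) = 3.01 - 2.090·0.368627 = 2.240
Σt over all 3·10 pixels = 124067/2125 ≈ 58.3844706
V = pitch²·Σt = 1.51²·124067/2125 = 133.122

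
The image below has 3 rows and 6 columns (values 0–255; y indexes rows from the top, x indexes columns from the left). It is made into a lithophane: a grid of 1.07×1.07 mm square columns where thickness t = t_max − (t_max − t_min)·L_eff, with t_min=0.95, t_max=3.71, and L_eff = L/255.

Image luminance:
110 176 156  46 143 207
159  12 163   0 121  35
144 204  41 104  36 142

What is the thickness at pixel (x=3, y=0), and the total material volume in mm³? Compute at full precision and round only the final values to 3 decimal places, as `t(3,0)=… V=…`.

span = t_max - t_min = 3.71 - 0.95 = 2.760
L(3,0) = 46, L_eff = 46/255 = 0.180392
t(3,0) = 3.71 - 2.760·0.180392 = 3.212
Σt over all 3·6 pixels = 191861/4250 ≈ 45.1437647
V = pitch²·Σt = 1.07²·191861/4250 = 51.685

t(3,0)=3.212 V=51.685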